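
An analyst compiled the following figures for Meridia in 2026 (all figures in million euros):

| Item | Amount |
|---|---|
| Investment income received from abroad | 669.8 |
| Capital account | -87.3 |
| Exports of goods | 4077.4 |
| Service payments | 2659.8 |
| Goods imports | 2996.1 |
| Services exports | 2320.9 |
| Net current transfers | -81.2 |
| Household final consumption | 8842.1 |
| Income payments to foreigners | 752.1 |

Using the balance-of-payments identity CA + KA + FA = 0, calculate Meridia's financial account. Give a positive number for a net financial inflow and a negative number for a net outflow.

Goods balance = 4077.4 - 2996.1 = 1081.3
Services balance = 2320.9 - 2659.8 = -338.9
Trade balance (goods + services) = 1081.3 + (-338.9) = 742.4
Net primary income = 669.8 - 752.1 = -82.3
Net secondary income = -81.2
Current account = 742.4 + (-82.3) + (-81.2) = 578.9
Financial account = -(578.9 + (-87.3)) = -491.6

-491.6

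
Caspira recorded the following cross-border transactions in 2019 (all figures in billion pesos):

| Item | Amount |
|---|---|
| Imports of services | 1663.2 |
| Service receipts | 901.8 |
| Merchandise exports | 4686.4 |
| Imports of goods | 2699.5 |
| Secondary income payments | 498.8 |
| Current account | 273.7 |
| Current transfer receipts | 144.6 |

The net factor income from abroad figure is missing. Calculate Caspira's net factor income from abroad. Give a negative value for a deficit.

Current account = goods balance + services balance + net primary income + net secondary income
Sum of the known components = 871.3
Net factor income from abroad = CA - (known components) = 273.7 - 871.3 = -597.6

-597.6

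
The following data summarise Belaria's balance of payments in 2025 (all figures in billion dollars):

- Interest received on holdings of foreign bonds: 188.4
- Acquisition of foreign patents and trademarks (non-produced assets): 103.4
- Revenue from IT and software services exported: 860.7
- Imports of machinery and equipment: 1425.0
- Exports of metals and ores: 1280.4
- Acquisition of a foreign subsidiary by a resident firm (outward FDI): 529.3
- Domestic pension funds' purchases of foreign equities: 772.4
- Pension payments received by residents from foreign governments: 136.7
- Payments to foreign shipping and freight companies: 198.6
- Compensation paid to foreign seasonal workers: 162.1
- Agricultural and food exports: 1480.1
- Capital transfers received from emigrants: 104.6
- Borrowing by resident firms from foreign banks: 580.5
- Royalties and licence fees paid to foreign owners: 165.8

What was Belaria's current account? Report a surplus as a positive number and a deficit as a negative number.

1994.8

Goods: 1280.4 + 1480.1 - 1425.0 = 1335.5
Services: 860.7 - 198.6 - 165.8 = 496.3
Primary income: -162.1 + 188.4 = 26.3
Secondary income: 136.7
Current account = 1335.5 + 496.3 + 26.3 + 136.7 = 1994.8
(Excluded from the current account — capital account: acquisition of foreign patents and trademarks (non-produced assets) 103.4, capital transfers received from emigrants 104.6; financial account: acquisition of a foreign subsidiary by a resident firm (outward FDI) 529.3, domestic pension funds' purchases of foreign equities 772.4, borrowing by resident firms from foreign banks 580.5.)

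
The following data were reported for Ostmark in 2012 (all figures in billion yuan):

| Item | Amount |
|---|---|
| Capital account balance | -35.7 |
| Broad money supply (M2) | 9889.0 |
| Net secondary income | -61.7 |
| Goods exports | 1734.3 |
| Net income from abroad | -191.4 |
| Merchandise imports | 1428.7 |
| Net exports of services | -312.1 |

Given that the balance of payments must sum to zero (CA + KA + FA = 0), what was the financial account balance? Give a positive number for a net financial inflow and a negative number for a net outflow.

Goods balance = 1734.3 - 1428.7 = 305.6
Services balance = -312.1
Trade balance (goods + services) = 305.6 + (-312.1) = -6.5
Net primary income = -191.4
Net secondary income = -61.7
Current account = -6.5 + (-191.4) + (-61.7) = -259.6
Financial account = -(-259.6 + (-35.7)) = 295.3

295.3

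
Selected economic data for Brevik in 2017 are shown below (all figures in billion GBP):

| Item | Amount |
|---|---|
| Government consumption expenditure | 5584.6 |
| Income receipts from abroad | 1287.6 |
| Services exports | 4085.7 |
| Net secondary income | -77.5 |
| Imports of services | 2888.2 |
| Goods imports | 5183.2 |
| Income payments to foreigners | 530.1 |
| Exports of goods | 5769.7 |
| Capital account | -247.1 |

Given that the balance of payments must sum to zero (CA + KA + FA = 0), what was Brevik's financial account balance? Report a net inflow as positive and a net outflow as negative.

Goods balance = 5769.7 - 5183.2 = 586.5
Services balance = 4085.7 - 2888.2 = 1197.5
Trade balance (goods + services) = 586.5 + 1197.5 = 1784.0
Net primary income = 1287.6 - 530.1 = 757.5
Net secondary income = -77.5
Current account = 1784.0 + 757.5 + (-77.5) = 2464.0
Financial account = -(2464.0 + (-247.1)) = -2216.9

-2216.9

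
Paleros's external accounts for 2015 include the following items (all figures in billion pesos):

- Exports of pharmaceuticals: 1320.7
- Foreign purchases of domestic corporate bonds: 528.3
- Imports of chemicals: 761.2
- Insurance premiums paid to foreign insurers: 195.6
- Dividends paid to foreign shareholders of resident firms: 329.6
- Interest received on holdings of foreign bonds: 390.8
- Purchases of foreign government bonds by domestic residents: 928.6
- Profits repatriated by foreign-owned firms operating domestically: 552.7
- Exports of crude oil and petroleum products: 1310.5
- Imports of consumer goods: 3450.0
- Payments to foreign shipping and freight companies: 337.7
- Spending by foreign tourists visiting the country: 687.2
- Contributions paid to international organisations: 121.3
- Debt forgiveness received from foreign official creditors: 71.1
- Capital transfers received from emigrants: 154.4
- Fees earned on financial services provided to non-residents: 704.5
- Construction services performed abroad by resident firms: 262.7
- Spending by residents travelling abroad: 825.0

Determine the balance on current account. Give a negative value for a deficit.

-1896.7

Goods: -3450.0 + 1320.7 + 1310.5 - 761.2 = -1580.0
Services: -337.7 - 825.0 + 262.7 + 704.5 + 687.2 - 195.6 = 296.1
Primary income: -329.6 - 552.7 + 390.8 = -491.5
Secondary income: -121.3
Current account = (-1580.0) + 296.1 + (-491.5) + (-121.3) = -1896.7
(Excluded from the current account — financial account: foreign purchases of domestic corporate bonds 528.3, purchases of foreign government bonds by domestic residents 928.6; capital account: debt forgiveness received from foreign official creditors 71.1, capital transfers received from emigrants 154.4.)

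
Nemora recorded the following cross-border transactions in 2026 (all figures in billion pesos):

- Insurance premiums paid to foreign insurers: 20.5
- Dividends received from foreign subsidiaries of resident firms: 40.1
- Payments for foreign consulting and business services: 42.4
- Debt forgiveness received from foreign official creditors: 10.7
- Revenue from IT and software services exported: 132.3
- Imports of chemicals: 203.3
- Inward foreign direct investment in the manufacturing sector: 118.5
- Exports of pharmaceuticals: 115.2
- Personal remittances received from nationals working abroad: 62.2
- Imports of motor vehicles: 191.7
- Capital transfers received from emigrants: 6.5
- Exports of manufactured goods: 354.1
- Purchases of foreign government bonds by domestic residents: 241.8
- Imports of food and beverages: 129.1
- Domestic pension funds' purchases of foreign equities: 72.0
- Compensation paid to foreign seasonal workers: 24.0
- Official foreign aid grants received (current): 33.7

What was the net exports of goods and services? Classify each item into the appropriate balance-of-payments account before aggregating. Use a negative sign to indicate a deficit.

14.6

Goods: 354.1 - 129.1 - 191.7 - 203.3 + 115.2 = -54.8
Services: -42.4 + 132.3 - 20.5 = 69.4
Trade balance = -54.8 + 69.4 = 14.6
(Excluded from the trade balance — primary income: dividends received from foreign subsidiaries of resident firms 40.1, compensation paid to foreign seasonal workers 24.0; capital account: debt forgiveness received from foreign official creditors 10.7, capital transfers received from emigrants 6.5; financial account: inward foreign direct investment in the manufacturing sector 118.5, purchases of foreign government bonds by domestic residents 241.8, domestic pension funds' purchases of foreign equities 72.0; secondary income: personal remittances received from nationals working abroad 62.2, official foreign aid grants received (current) 33.7.)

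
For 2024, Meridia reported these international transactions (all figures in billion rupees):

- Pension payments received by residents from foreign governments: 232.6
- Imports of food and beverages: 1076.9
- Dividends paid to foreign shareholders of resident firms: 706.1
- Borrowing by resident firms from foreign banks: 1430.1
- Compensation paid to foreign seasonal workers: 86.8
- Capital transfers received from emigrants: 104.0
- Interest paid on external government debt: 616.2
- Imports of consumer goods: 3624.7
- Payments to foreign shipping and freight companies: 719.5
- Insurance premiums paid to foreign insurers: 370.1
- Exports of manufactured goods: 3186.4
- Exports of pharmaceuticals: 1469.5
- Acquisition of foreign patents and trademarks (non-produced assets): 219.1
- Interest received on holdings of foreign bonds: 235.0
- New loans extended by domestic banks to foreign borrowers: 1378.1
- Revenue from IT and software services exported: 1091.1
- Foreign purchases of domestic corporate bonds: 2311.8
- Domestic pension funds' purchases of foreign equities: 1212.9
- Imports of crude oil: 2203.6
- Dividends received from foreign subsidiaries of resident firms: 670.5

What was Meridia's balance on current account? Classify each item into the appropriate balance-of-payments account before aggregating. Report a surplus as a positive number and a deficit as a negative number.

Goods: -2203.6 + 1469.5 - 3624.7 - 1076.9 + 3186.4 = -2249.3
Services: -370.1 - 719.5 + 1091.1 = 1.5
Primary income: -706.1 + 670.5 - 86.8 + 235.0 - 616.2 = -503.6
Secondary income: 232.6
Current account = (-2249.3) + 1.5 + (-503.6) + 232.6 = -2518.8
(Excluded from the current account — financial account: borrowing by resident firms from foreign banks 1430.1, new loans extended by domestic banks to foreign borrowers 1378.1, foreign purchases of domestic corporate bonds 2311.8, domestic pension funds' purchases of foreign equities 1212.9; capital account: capital transfers received from emigrants 104.0, acquisition of foreign patents and trademarks (non-produced assets) 219.1.)

-2518.8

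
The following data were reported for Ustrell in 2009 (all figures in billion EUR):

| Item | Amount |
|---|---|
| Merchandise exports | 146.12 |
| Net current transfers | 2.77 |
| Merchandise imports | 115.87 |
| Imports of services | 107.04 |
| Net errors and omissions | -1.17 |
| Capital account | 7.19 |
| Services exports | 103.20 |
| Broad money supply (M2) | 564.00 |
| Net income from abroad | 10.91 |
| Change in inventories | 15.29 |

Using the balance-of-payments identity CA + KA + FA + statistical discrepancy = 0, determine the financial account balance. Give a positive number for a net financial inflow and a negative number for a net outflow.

Goods balance = 146.12 - 115.87 = 30.25
Services balance = 103.20 - 107.04 = -3.84
Trade balance (goods + services) = 30.25 + (-3.84) = 26.41
Net primary income = 10.91
Net secondary income = 2.77
Current account = 26.41 + 10.91 + 2.77 = 40.09
Financial account = -(40.09 + 7.19 + (-1.17)) = -46.11

-46.11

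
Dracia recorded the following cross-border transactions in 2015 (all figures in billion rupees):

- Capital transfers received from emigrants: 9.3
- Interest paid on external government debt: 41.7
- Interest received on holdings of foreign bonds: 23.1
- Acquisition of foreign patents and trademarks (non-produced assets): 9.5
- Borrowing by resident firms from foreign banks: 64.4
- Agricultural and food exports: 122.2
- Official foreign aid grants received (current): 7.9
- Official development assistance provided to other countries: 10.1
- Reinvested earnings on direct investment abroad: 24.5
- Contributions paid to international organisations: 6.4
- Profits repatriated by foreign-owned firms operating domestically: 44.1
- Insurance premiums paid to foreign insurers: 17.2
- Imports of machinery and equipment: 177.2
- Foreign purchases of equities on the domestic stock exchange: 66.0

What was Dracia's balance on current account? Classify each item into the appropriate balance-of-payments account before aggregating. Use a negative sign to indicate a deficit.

-119.0

Goods: 122.2 - 177.2 = -55.0
Services: -17.2
Primary income: -44.1 + 23.1 + 24.5 - 41.7 = -38.2
Secondary income: 7.9 - 6.4 - 10.1 = -8.6
Current account = (-55.0) + (-17.2) + (-38.2) + (-8.6) = -119.0
(Excluded from the current account — capital account: capital transfers received from emigrants 9.3, acquisition of foreign patents and trademarks (non-produced assets) 9.5; financial account: borrowing by resident firms from foreign banks 64.4, foreign purchases of equities on the domestic stock exchange 66.0.)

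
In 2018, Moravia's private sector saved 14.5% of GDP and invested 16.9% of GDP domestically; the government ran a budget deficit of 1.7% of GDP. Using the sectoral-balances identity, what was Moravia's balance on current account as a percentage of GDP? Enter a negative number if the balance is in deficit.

By the sectoral-balances identity, CA = (S_private - I) + (T - G).
Private balance = 14.5 - 16.9 = -2.4
Government balance (T - G) = -1.7
CA = -2.4 + (-1.7) = -4.1

-4.1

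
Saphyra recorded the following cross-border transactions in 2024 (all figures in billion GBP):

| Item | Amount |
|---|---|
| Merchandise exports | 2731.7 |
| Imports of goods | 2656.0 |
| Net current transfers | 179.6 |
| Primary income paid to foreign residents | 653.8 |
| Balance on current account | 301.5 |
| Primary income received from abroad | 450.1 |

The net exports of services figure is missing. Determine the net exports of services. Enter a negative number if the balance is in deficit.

Current account = goods balance + services balance + net primary income + net secondary income
Sum of the known components = 51.6
Net exports of services = CA - (known components) = 301.5 - 51.6 = 249.9

249.9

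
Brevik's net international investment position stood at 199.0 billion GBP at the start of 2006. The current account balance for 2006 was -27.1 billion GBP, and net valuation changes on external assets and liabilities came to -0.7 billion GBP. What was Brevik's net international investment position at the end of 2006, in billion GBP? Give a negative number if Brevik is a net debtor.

171.2

Change in NIIP = current account + net valuation change = -27.1 + (-0.7) = -27.8
End-of-year NIIP = 199.0 + (-27.8) = 171.2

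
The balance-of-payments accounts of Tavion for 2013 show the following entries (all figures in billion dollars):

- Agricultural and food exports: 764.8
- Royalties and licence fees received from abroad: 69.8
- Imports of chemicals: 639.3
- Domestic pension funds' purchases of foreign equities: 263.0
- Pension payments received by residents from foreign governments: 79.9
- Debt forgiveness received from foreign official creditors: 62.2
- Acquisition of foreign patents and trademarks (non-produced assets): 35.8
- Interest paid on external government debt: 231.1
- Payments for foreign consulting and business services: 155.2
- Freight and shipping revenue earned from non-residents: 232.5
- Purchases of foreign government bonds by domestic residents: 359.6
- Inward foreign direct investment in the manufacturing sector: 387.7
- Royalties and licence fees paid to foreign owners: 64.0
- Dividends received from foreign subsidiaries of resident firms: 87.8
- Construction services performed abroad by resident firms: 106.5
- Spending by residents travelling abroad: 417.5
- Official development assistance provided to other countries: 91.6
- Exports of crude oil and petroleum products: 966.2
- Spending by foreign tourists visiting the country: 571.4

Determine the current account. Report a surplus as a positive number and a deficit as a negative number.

Goods: 966.2 + 764.8 - 639.3 = 1091.7
Services: 571.4 - 417.5 + 106.5 - 64.0 + 232.5 + 69.8 - 155.2 = 343.5
Primary income: -231.1 + 87.8 = -143.3
Secondary income: 79.9 - 91.6 = -11.7
Current account = 1091.7 + 343.5 + (-143.3) + (-11.7) = 1280.2
(Excluded from the current account — financial account: domestic pension funds' purchases of foreign equities 263.0, purchases of foreign government bonds by domestic residents 359.6, inward foreign direct investment in the manufacturing sector 387.7; capital account: debt forgiveness received from foreign official creditors 62.2, acquisition of foreign patents and trademarks (non-produced assets) 35.8.)

1280.2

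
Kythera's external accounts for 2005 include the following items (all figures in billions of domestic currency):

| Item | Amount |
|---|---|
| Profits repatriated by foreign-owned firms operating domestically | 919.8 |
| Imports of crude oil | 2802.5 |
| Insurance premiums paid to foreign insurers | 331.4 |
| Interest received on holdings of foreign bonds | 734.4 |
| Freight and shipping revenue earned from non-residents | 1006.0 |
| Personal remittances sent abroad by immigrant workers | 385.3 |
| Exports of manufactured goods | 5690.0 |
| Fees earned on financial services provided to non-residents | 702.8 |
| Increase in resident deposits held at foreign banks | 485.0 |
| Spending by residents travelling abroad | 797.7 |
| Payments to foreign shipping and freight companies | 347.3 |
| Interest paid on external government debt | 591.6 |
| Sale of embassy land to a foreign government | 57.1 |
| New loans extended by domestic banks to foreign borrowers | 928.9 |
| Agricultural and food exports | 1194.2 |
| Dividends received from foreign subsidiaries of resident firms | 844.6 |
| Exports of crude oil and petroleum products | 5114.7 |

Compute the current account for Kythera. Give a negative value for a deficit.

Goods: 1194.2 + 5114.7 + 5690.0 - 2802.5 = 9196.4
Services: 702.8 + 1006.0 - 347.3 - 331.4 - 797.7 = 232.4
Primary income: 734.4 - 919.8 + 844.6 - 591.6 = 67.6
Secondary income: -385.3
Current account = 9196.4 + 232.4 + 67.6 + (-385.3) = 9111.1
(Excluded from the current account — financial account: increase in resident deposits held at foreign banks 485.0, new loans extended by domestic banks to foreign borrowers 928.9; capital account: sale of embassy land to a foreign government 57.1.)

9111.1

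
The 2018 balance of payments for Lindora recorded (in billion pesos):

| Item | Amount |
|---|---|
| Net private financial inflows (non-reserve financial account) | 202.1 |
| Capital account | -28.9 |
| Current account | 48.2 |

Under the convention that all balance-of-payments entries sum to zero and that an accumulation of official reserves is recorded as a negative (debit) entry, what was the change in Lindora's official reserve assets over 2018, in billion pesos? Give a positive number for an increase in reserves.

Official reserve transactions balance = -(48.2 + (-28.9) + 202.1) = -221.4
An accumulation of reserves is recorded as a debit (negative entry), so the change in the stock of reserves is the negative of that balance.
Change in official reserves = -(-221.4) = 221.4

221.4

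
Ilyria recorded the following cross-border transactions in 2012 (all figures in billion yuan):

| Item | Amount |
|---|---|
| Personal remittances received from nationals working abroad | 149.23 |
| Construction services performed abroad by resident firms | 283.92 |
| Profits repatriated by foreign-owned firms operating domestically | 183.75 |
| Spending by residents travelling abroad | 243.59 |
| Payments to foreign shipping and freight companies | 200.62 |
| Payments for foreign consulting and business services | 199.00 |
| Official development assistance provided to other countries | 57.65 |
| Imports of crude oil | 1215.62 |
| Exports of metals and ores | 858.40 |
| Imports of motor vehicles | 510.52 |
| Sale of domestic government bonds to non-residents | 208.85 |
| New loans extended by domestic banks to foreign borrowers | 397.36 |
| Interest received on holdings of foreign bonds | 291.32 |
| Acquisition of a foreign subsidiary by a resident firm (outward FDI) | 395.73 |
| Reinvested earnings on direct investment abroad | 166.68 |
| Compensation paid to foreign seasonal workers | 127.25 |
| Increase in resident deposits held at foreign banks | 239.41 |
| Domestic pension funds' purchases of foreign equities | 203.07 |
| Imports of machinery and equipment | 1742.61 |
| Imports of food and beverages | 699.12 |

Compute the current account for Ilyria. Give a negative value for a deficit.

-3430.18

Goods: -1215.62 - 699.12 + 858.40 - 1742.61 - 510.52 = -3309.47
Services: -243.59 - 199.00 + 283.92 - 200.62 = -359.29
Primary income: 166.68 + 291.32 - 183.75 - 127.25 = 147.00
Secondary income: 149.23 - 57.65 = 91.58
Current account = (-3309.47) + (-359.29) + 147.00 + 91.58 = -3430.18
(Excluded from the current account — financial account: sale of domestic government bonds to non-residents 208.85, new loans extended by domestic banks to foreign borrowers 397.36, acquisition of a foreign subsidiary by a resident firm (outward FDI) 395.73, increase in resident deposits held at foreign banks 239.41, domestic pension funds' purchases of foreign equities 203.07.)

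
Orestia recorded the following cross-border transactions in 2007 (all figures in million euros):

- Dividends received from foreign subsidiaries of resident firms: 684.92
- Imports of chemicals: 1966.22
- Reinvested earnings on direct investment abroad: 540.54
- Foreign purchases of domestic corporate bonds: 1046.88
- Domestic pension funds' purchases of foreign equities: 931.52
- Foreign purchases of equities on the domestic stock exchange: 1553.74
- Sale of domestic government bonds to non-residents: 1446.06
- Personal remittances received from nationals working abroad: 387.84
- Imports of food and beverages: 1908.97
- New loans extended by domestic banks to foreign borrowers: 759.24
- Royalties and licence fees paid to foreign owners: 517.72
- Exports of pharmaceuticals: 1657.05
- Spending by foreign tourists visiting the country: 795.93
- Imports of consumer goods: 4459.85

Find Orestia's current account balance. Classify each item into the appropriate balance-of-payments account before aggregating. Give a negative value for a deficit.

-4786.48

Goods: 1657.05 - 1966.22 - 4459.85 - 1908.97 = -6677.99
Services: -517.72 + 795.93 = 278.21
Primary income: 684.92 + 540.54 = 1225.46
Secondary income: 387.84
Current account = (-6677.99) + 278.21 + 1225.46 + 387.84 = -4786.48
(Excluded from the current account — financial account: foreign purchases of domestic corporate bonds 1046.88, domestic pension funds' purchases of foreign equities 931.52, foreign purchases of equities on the domestic stock exchange 1553.74, sale of domestic government bonds to non-residents 1446.06, new loans extended by domestic banks to foreign borrowers 759.24.)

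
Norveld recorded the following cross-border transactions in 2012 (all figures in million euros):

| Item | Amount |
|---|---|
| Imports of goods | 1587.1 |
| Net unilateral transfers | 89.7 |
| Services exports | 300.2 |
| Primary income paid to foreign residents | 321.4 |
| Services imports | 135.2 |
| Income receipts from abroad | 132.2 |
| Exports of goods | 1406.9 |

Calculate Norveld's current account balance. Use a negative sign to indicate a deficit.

Goods balance = 1406.9 - 1587.1 = -180.2
Services balance = 300.2 - 135.2 = 165.0
Trade balance (goods + services) = -180.2 + 165.0 = -15.2
Net primary income = 132.2 - 321.4 = -189.2
Net secondary income = 89.7
Current account = -15.2 + (-189.2) + 89.7 = -114.7

-114.7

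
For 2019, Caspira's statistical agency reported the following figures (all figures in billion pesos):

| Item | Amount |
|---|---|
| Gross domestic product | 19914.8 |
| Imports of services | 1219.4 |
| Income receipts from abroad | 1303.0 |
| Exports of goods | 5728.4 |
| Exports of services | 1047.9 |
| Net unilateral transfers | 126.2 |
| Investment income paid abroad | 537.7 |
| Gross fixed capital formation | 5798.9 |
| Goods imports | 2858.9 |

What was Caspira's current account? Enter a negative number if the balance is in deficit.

3589.5

Goods balance = 5728.4 - 2858.9 = 2869.5
Services balance = 1047.9 - 1219.4 = -171.5
Trade balance (goods + services) = 2869.5 + (-171.5) = 2698.0
Net primary income = 1303.0 - 537.7 = 765.3
Net secondary income = 126.2
Current account = 2698.0 + 765.3 + 126.2 = 3589.5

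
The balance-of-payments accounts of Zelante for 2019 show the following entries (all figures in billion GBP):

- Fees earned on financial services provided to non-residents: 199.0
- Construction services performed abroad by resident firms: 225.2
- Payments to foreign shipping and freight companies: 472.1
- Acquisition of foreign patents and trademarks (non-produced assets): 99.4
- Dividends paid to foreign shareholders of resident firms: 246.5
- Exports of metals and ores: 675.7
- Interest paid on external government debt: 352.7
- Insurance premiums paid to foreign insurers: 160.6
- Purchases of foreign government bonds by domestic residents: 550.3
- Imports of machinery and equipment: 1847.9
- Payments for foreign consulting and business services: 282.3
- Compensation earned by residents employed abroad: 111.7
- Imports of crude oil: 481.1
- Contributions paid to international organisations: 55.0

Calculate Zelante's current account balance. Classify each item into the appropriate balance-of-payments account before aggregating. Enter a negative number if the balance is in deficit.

-2686.6

Goods: 675.7 - 481.1 - 1847.9 = -1653.3
Services: -160.6 - 472.1 + 225.2 + 199.0 - 282.3 = -490.8
Primary income: -246.5 - 352.7 + 111.7 = -487.5
Secondary income: -55.0
Current account = (-1653.3) + (-490.8) + (-487.5) + (-55.0) = -2686.6
(Excluded from the current account — capital account: acquisition of foreign patents and trademarks (non-produced assets) 99.4; financial account: purchases of foreign government bonds by domestic residents 550.3.)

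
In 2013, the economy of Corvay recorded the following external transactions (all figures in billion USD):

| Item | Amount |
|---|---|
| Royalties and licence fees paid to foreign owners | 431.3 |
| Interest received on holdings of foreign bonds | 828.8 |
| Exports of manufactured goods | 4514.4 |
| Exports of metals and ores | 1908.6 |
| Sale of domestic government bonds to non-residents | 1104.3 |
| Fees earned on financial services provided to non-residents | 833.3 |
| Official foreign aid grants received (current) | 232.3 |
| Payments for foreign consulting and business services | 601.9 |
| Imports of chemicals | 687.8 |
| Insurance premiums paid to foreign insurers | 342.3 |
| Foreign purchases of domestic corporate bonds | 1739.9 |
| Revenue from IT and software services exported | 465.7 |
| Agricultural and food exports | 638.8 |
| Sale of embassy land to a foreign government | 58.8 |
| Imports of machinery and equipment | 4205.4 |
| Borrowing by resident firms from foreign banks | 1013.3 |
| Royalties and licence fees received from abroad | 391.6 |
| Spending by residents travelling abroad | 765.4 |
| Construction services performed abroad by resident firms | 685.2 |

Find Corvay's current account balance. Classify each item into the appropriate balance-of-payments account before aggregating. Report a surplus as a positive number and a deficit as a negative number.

Goods: 1908.6 + 4514.4 + 638.8 - 4205.4 - 687.8 = 2168.6
Services: 685.2 + 833.3 + 391.6 - 342.3 - 601.9 + 465.7 - 431.3 - 765.4 = 234.9
Primary income: 828.8
Secondary income: 232.3
Current account = 2168.6 + 234.9 + 828.8 + 232.3 = 3464.6
(Excluded from the current account — financial account: sale of domestic government bonds to non-residents 1104.3, foreign purchases of domestic corporate bonds 1739.9, borrowing by resident firms from foreign banks 1013.3; capital account: sale of embassy land to a foreign government 58.8.)

3464.6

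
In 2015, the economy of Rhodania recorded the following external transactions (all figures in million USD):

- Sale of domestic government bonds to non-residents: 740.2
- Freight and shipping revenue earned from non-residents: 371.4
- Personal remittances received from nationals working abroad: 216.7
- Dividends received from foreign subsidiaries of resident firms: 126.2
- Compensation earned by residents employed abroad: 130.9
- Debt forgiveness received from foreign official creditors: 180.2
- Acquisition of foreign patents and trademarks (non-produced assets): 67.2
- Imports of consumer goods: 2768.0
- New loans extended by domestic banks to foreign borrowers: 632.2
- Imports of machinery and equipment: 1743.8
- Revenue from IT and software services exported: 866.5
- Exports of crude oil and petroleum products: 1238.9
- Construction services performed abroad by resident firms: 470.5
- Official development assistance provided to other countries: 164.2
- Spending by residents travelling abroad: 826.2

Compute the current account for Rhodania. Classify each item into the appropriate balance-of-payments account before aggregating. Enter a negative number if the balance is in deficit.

Goods: -2768.0 - 1743.8 + 1238.9 = -3272.9
Services: 866.5 + 371.4 + 470.5 - 826.2 = 882.2
Primary income: 130.9 + 126.2 = 257.1
Secondary income: 216.7 - 164.2 = 52.5
Current account = (-3272.9) + 882.2 + 257.1 + 52.5 = -2081.1
(Excluded from the current account — financial account: sale of domestic government bonds to non-residents 740.2, new loans extended by domestic banks to foreign borrowers 632.2; capital account: debt forgiveness received from foreign official creditors 180.2, acquisition of foreign patents and trademarks (non-produced assets) 67.2.)

-2081.1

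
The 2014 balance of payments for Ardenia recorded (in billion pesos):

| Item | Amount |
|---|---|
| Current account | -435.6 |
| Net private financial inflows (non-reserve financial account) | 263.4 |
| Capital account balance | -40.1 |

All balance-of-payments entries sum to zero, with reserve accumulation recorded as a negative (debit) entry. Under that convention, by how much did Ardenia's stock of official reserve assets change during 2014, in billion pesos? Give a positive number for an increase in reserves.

Official reserve transactions balance = -((-435.6) + (-40.1) + 263.4) = 212.3
An accumulation of reserves is recorded as a debit (negative entry), so the change in the stock of reserves is the negative of that balance.
Change in official reserves = -(212.3) = -212.3

-212.3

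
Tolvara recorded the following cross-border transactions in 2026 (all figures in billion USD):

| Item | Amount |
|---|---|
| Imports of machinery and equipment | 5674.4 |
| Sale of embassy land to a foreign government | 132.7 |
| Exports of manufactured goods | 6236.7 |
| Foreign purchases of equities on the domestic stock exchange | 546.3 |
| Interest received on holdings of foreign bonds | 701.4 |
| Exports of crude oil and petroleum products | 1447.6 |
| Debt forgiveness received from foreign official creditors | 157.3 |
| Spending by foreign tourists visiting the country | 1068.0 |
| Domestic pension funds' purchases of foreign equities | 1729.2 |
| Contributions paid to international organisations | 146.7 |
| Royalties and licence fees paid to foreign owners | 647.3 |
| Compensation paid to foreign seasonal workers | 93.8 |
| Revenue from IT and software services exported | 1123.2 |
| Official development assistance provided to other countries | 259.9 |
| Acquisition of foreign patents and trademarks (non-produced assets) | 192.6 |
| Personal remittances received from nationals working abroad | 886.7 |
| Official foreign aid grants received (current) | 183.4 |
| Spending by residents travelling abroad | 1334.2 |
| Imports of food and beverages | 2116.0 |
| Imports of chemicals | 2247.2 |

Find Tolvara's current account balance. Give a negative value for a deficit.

Goods: -2116.0 - 5674.4 + 1447.6 - 2247.2 + 6236.7 = -2353.3
Services: 1123.2 + 1068.0 - 1334.2 - 647.3 = 209.7
Primary income: -93.8 + 701.4 = 607.6
Secondary income: -146.7 + 886.7 + 183.4 - 259.9 = 663.5
Current account = (-2353.3) + 209.7 + 607.6 + 663.5 = -872.5
(Excluded from the current account — capital account: sale of embassy land to a foreign government 132.7, debt forgiveness received from foreign official creditors 157.3, acquisition of foreign patents and trademarks (non-produced assets) 192.6; financial account: foreign purchases of equities on the domestic stock exchange 546.3, domestic pension funds' purchases of foreign equities 1729.2.)

-872.5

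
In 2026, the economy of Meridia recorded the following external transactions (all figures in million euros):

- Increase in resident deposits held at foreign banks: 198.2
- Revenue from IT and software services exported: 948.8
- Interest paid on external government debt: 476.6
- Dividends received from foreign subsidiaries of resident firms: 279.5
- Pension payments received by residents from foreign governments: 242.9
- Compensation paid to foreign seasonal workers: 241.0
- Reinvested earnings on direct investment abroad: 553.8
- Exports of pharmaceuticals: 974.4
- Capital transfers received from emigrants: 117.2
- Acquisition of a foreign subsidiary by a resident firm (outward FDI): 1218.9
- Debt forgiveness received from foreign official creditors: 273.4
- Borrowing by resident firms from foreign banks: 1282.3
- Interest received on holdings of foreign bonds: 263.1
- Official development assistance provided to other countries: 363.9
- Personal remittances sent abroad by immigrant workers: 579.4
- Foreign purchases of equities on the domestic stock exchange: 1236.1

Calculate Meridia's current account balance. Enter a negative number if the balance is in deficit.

1601.6

Goods: 974.4
Services: 948.8
Primary income: 553.8 - 241.0 + 279.5 + 263.1 - 476.6 = 378.8
Secondary income: -363.9 - 579.4 + 242.9 = -700.4
Current account = 974.4 + 948.8 + 378.8 + (-700.4) = 1601.6
(Excluded from the current account — financial account: increase in resident deposits held at foreign banks 198.2, acquisition of a foreign subsidiary by a resident firm (outward FDI) 1218.9, borrowing by resident firms from foreign banks 1282.3, foreign purchases of equities on the domestic stock exchange 1236.1; capital account: capital transfers received from emigrants 117.2, debt forgiveness received from foreign official creditors 273.4.)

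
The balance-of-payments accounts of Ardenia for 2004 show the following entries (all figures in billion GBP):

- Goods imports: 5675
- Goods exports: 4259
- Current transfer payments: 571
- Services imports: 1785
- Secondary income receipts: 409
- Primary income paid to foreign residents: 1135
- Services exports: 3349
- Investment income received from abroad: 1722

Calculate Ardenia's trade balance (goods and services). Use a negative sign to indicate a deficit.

148

Goods balance = 4259 - 5675 = -1416
Services balance = 3349 - 1785 = 1564
Trade balance (goods + services) = -1416 + 1564 = 148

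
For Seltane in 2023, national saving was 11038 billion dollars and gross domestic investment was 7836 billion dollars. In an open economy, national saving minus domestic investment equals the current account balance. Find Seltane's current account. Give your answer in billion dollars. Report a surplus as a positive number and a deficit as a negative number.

S - I = CA (net lending to the rest of the world).
CA = S - I = 11038 - 7836 = 3202

3202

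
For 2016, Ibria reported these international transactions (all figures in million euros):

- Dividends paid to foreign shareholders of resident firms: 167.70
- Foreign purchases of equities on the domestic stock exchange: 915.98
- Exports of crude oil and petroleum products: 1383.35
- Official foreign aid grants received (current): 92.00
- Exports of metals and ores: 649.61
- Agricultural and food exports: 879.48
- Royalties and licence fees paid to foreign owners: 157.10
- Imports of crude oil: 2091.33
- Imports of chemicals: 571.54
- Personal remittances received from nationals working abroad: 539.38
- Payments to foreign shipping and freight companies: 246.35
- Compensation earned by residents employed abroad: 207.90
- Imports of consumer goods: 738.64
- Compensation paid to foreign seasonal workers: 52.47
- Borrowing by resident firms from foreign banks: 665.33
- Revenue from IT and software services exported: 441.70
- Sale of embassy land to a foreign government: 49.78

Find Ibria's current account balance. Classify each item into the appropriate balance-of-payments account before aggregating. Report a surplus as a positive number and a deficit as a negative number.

Goods: -738.64 - 571.54 + 649.61 + 1383.35 + 879.48 - 2091.33 = -489.07
Services: -246.35 - 157.10 + 441.70 = 38.25
Primary income: 207.90 - 52.47 - 167.70 = -12.27
Secondary income: 539.38 + 92.00 = 631.38
Current account = (-489.07) + 38.25 + (-12.27) + 631.38 = 168.29
(Excluded from the current account — financial account: foreign purchases of equities on the domestic stock exchange 915.98, borrowing by resident firms from foreign banks 665.33; capital account: sale of embassy land to a foreign government 49.78.)

168.29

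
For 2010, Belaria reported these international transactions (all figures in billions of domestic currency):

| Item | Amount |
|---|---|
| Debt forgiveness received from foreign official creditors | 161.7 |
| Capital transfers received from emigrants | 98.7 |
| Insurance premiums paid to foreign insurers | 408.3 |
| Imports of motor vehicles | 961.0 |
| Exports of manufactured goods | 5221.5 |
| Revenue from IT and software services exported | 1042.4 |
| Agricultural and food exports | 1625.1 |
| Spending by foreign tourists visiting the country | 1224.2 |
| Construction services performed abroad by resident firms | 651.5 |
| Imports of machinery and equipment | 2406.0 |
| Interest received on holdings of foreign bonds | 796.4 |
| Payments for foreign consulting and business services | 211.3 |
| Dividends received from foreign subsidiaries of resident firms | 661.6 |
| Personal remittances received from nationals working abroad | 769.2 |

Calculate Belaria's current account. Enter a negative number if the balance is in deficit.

8005.3

Goods: -2406.0 + 5221.5 + 1625.1 - 961.0 = 3479.6
Services: 1224.2 - 211.3 + 651.5 + 1042.4 - 408.3 = 2298.5
Primary income: 796.4 + 661.6 = 1458.0
Secondary income: 769.2
Current account = 3479.6 + 2298.5 + 1458.0 + 769.2 = 8005.3
(Excluded from the current account — capital account: debt forgiveness received from foreign official creditors 161.7, capital transfers received from emigrants 98.7.)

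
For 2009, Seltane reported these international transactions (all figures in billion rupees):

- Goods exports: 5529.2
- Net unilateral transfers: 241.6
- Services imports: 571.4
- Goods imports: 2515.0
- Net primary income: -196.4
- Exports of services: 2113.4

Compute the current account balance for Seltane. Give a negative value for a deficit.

Goods balance = 5529.2 - 2515.0 = 3014.2
Services balance = 2113.4 - 571.4 = 1542.0
Trade balance (goods + services) = 3014.2 + 1542.0 = 4556.2
Net primary income = -196.4
Net secondary income = 241.6
Current account = 4556.2 + (-196.4) + 241.6 = 4601.4

4601.4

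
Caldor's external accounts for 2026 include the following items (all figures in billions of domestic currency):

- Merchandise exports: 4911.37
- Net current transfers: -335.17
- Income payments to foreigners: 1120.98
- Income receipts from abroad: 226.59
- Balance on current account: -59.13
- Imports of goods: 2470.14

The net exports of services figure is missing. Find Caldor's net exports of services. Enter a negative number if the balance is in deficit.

-1270.80

Current account = goods balance + services balance + net primary income + net secondary income
Sum of the known components = 1211.67
Net exports of services = CA - (known components) = -59.13 - 1211.67 = -1270.80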